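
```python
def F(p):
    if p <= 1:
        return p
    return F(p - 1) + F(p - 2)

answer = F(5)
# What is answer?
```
Call trace (a repeated sub-call is expanded the first time; later identical calls just restate its return value):
F(p=5)
  F(p=4)
    F(p=3)
      F(p=2)
        F(p=1)
        -> return 1
        F(p=0)
        -> return 0
      -> return 1
      F(p=1)
      -> return 1
    -> return 2
    F(p=2) -> return 1  (same call as traced above)
  -> return 3
  F(p=3) -> return 2  (same call as traced above)
-> return 5

Final answer: 5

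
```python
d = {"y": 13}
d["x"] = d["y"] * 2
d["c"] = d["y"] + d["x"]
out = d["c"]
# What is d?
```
Trace:
  d={'y': 13}
  d={'y': 13, 'x': 26}
  d={'y': 13, 'x': 26, 'c': 39}
  d={'y': 13, 'x': 26, 'c': 39}, out=39

Final answer: {'y': 13, 'x': 26, 'c': 39}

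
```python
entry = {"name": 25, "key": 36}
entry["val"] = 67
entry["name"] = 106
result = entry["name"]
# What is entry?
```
Trace:
  entry={'name': 25, 'key': 36}
  entry={'name': 25, 'key': 36, 'val': 67}
  entry={'name': 106, 'key': 36, 'val': 67}
  entry={'name': 106, 'key': 36, 'val': 67}, result=106

Final answer: {'name': 106, 'key': 36, 'val': 67}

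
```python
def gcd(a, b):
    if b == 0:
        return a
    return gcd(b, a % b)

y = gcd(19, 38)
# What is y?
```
Call trace:
gcd(a=19, b=38)
  gcd(a=38, b=19)
    gcd(a=19, b=0)
    -> return 19
  -> return 19
-> return 19

Final answer: 19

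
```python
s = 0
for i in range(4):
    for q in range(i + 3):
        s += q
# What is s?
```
Trace:
  s=0
  s=0, i=0, q=0
  s=1, i=0, q=1
  s=3, i=0, q=2
  s=3, i=1, q=0
  s=4, i=1, q=1
  s=6, i=1, q=2
  s=9, i=1, q=3
  s=9, i=2, q=0
  s=10, i=2, q=1
  s=12, i=2, q=2
  s=15, i=2, q=3
  s=19, i=2, q=4
  s=19, i=3, q=0
  s=20, i=3, q=1
  s=22, i=3, q=2
  s=25, i=3, q=3
  s=29, i=3, q=4
  s=34, i=3, q=5

Final answer: 34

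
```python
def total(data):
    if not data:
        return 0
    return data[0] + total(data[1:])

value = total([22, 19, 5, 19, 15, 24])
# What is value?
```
Call trace:
total(data=[22, 19, 5, 19, 15, 24])
  total(data=[19, 5, 19, 15, 24])
    total(data=[5, 19, 15, 24])
      total(data=[19, 15, 24])
        total(data=[15, 24])
          total(data=[24])
            total(data=[])
            -> return 0
          -> return 24
        -> return 39
      -> return 58
    -> return 63
  -> return 82
-> return 104

Final answer: 104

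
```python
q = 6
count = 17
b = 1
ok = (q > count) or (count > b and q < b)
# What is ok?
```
Trace:
  q=6
  q=6, count=17
  q=6, count=17, b=1
  q=6, count=17, b=1, ok=False

Final answer: False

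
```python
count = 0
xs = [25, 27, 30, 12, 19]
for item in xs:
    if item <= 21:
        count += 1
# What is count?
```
Trace:
  count=0
  count=0, item=25
  count=0, item=27
  count=0, item=30
  count=1, item=12
  count=2, item=19

Final answer: 2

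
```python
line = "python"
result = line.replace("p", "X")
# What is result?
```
Trace:
  line='python'
  line='python', result='Xython'

Final answer: 'Xython'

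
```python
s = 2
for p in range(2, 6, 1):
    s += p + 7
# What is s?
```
Trace:
  s=2
  s=11, p=2
  s=21, p=3
  s=32, p=4
  s=44, p=5

Final answer: 44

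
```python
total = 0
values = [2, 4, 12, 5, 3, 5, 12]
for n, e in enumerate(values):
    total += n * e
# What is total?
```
Trace:
  total=0
  total=0, n=0, e=2
  total=4, n=1, e=4
  total=28, n=2, e=12
  total=43, n=3, e=5
  total=55, n=4, e=3
  total=80, n=5, e=5
  total=152, n=6, e=12

Final answer: 152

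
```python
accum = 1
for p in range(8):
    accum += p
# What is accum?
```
Trace:
  accum=1
  accum=1, p=0
  accum=2, p=1
  accum=4, p=2
  accum=7, p=3
  accum=11, p=4
  accum=16, p=5
  accum=22, p=6
  accum=29, p=7

Final answer: 29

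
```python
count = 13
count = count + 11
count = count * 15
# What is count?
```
Trace:
  count=13
  count=24
  count=360

Final answer: 360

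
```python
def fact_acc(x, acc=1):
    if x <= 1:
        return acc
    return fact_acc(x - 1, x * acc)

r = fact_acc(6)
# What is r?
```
Call trace:
fact_acc(x=6, acc=1)
  fact_acc(x=5, acc=6)
    fact_acc(x=4, acc=30)
      fact_acc(x=3, acc=120)
        fact_acc(x=2, acc=360)
          fact_acc(x=1, acc=720)
          -> return 720
        -> return 720
      -> return 720
    -> return 720
  -> return 720
-> return 720

Final answer: 720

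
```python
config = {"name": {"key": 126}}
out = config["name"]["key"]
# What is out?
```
Trace:
  config={'name': {'key': 126}}
  config={'name': {'key': 126}}, out=126

Final answer: 126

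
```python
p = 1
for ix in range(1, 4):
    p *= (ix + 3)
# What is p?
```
Trace:
  p=1
  p=4, ix=1
  p=20, ix=2
  p=120, ix=3

Final answer: 120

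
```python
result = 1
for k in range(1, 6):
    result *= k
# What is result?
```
Trace:
  result=1
  result=1, k=1
  result=2, k=2
  result=6, k=3
  result=24, k=4
  result=120, k=5

Final answer: 120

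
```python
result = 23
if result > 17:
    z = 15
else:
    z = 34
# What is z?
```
Trace:
  result=23
  result=23, z=15

Final answer: 15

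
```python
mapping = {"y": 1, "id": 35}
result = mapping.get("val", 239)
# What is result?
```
Trace:
  mapping={'y': 1, 'id': 35}
  mapping={'y': 1, 'id': 35}, result=239

Final answer: 239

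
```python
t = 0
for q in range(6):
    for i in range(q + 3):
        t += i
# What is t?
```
Trace:
  t=0
  t=0, q=0, i=0
  t=1, q=0, i=1
  t=3, q=0, i=2
  t=3, q=1, i=0
  t=4, q=1, i=1
  t=6, q=1, i=2
  t=9, q=1, i=3
  t=9, q=2, i=0
  t=10, q=2, i=1
  t=12, q=2, i=2
  t=15, q=2, i=3
  t=19, q=2, i=4
  t=19, q=3, i=0
  t=20, q=3, i=1
  t=22, q=3, i=2
  t=25, q=3, i=3
  t=29, q=3, i=4
  t=34, q=3, i=5
  t=34, q=4, i=0
  t=35, q=4, i=1
  t=37, q=4, i=2
  t=40, q=4, i=3
  t=44, q=4, i=4
  t=49, q=4, i=5
  t=55, q=4, i=6
  t=55, q=5, i=0
  t=56, q=5, i=1
  t=58, q=5, i=2
  t=61, q=5, i=3
  t=65, q=5, i=4
  t=70, q=5, i=5
  t=76, q=5, i=6
  t=83, q=5, i=7

Final answer: 83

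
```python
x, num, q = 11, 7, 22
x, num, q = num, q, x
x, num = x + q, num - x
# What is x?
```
Trace:
  x=11, num=7, q=22
  x=7, num=22, q=11
  x=18, num=15, q=11

Final answer: 18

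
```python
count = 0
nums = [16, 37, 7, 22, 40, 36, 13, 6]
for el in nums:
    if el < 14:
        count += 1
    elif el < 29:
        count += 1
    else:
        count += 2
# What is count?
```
Trace:
  count=0
  count=1, el=16
  count=3, el=37
  count=4, el=7
  count=5, el=22
  count=7, el=40
  count=9, el=36
  count=10, el=13
  count=11, el=6

Final answer: 11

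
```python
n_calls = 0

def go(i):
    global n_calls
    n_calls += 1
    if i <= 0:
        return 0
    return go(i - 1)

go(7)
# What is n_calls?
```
Call trace:
go(i=7)
  go(i=6)
    go(i=5)
      go(i=4)
        go(i=3)
          go(i=2)
            go(i=1)
              go(i=0)
              -> return 0
            -> return 0
          -> return 0
        -> return 0
      -> return 0
    -> return 0
  -> return 0
-> return 0

n_calls is incremented once per call. go is entered once for each i = 7, 6, 5, 4, 3, 2, 1, 0 (the i <= 0 call returns without recursing), i.e. 7 + 1 calls.
n_calls = 8

Final answer: 8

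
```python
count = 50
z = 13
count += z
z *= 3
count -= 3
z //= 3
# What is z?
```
Trace:
  count=50
  count=50, z=13
  count=63, z=13
  count=63, z=39
  count=60, z=39
  count=60, z=13

Final answer: 13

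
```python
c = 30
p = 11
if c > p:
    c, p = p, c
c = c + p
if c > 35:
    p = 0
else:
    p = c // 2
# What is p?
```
Trace:
  c=30
  c=30, p=11
  c=11, p=30
  c=41, p=30
  c=41, p=0

Final answer: 0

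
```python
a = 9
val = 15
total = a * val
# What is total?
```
Trace:
  a=9
  a=9, val=15
  a=9, val=15, total=135

Final answer: 135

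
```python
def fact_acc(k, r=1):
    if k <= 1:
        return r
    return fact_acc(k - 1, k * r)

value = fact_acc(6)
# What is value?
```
Call trace:
fact_acc(k=6, r=1)
  fact_acc(k=5, r=6)
    fact_acc(k=4, r=30)
      fact_acc(k=3, r=120)
        fact_acc(k=2, r=360)
          fact_acc(k=1, r=720)
          -> return 720
        -> return 720
      -> return 720
    -> return 720
  -> return 720
-> return 720

Final answer: 720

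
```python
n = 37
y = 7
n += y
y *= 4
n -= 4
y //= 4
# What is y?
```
Trace:
  n=37
  n=37, y=7
  n=44, y=7
  n=44, y=28
  n=40, y=28
  n=40, y=7

Final answer: 7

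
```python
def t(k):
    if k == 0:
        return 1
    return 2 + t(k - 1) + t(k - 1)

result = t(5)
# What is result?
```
Call trace (a repeated sub-call is expanded the first time; later identical calls just restate its return value):
t(k=5)
  t(k=4)
    t(k=3)
      t(k=2)
        t(k=1)
          t(k=0)
          -> return 1
          t(k=0)
          -> return 1
        -> return 4
        t(k=1) -> return 4  (same call as traced above)
      -> return 10
      t(k=2) -> return 10  (same call as traced above)
    -> return 22
    t(k=3) -> return 22  (same call as traced above)
  -> return 46
  t(k=4) -> return 46  (same call as traced above)
-> return 94

Final answer: 94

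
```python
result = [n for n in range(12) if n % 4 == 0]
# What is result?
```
Trace:
  n=0
  n=1
  n=2
  n=3
  n=4
  n=5
  n=6
  n=7
  n=8
  n=9
  n=10
  n=11
  result=[0, 4, 8]

Final answer: [0, 4, 8]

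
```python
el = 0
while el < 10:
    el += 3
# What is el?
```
Trace:
  el=0
  el=3
  el=6
  el=9
  el=12

Final answer: 12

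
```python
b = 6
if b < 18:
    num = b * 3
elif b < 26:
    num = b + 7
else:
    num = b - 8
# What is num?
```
Trace:
  b=6
  b=6, num=18

Final answer: 18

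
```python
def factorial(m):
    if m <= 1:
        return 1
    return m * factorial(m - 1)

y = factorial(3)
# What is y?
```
Call trace:
factorial(m=3)
  factorial(m=2)
    factorial(m=1)
    -> return 1
  -> return 2
-> return 6

Final answer: 6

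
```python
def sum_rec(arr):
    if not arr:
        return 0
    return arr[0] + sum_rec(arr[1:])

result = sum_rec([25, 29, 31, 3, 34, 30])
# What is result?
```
Call trace:
sum_rec(arr=[25, 29, 31, 3, 34, 30])
  sum_rec(arr=[29, 31, 3, 34, 30])
    sum_rec(arr=[31, 3, 34, 30])
      sum_rec(arr=[3, 34, 30])
        sum_rec(arr=[34, 30])
          sum_rec(arr=[30])
            sum_rec(arr=[])
            -> return 0
          -> return 30
        -> return 64
      -> return 67
    -> return 98
  -> return 127
-> return 152

Final answer: 152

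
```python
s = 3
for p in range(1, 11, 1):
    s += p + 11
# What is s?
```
Trace:
  s=3
  s=15, p=1
  s=28, p=2
  s=42, p=3
  s=57, p=4
  s=73, p=5
  s=90, p=6
  s=108, p=7
  s=127, p=8
  s=147, p=9
  s=168, p=10

Final answer: 168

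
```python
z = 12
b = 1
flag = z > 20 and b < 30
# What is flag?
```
Trace:
  z=12
  z=12, b=1
  z=12, b=1, flag=False

Final answer: False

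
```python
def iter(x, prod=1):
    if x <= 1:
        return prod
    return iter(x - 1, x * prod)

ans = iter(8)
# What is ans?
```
Call trace:
iter(x=8, prod=1)
  iter(x=7, prod=8)
    iter(x=6, prod=56)
      iter(x=5, prod=336)
        iter(x=4, prod=1680)
          iter(x=3, prod=6720)
            iter(x=2, prod=20160)
              iter(x=1, prod=40320)
              -> return 40320
            -> return 40320
          -> return 40320
        -> return 40320
      -> return 40320
    -> return 40320
  -> return 40320
-> return 40320

Final answer: 40320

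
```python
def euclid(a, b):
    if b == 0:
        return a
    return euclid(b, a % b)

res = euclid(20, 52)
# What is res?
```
Call trace:
euclid(a=20, b=52)
  euclid(a=52, b=20)
    euclid(a=20, b=12)
      euclid(a=12, b=8)
        euclid(a=8, b=4)
          euclid(a=4, b=0)
          -> return 4
        -> return 4
      -> return 4
    -> return 4
  -> return 4
-> return 4

Final answer: 4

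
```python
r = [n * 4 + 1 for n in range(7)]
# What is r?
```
Trace:
  n=0
  n=1
  n=2
  n=3
  n=4
  n=5
  n=6
  r=[1, 5, 9, 13, 17, 21, 25]

Final answer: [1, 5, 9, 13, 17, 21, 25]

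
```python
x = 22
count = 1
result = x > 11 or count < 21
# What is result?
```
Trace:
  x=22
  x=22, count=1
  x=22, count=1, result=True

Final answer: True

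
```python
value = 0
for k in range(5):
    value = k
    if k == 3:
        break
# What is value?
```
Trace:
  value=0
  value=0, k=0
  value=1, k=1
  value=2, k=2
  value=3, k=3

Final answer: 3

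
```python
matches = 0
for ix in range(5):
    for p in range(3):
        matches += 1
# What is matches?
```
Trace:
  matches=0
  matches=1, ix=0, p=0
  matches=2, ix=0, p=1
  matches=3, ix=0, p=2
  matches=4, ix=1, p=0
  matches=5, ix=1, p=1
  matches=6, ix=1, p=2
  matches=7, ix=2, p=0
  matches=8, ix=2, p=1
  matches=9, ix=2, p=2
  matches=10, ix=3, p=0
  matches=11, ix=3, p=1
  matches=12, ix=3, p=2
  matches=13, ix=4, p=0
  matches=14, ix=4, p=1
  matches=15, ix=4, p=2

Final answer: 15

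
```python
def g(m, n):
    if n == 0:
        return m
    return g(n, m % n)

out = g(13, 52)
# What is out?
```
Call trace:
g(m=13, n=52)
  g(m=52, n=13)
    g(m=13, n=0)
    -> return 13
  -> return 13
-> return 13

Final answer: 13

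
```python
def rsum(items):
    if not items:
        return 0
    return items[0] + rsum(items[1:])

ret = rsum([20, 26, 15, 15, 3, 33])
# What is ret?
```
Call trace:
rsum(items=[20, 26, 15, 15, 3, 33])
  rsum(items=[26, 15, 15, 3, 33])
    rsum(items=[15, 15, 3, 33])
      rsum(items=[15, 3, 33])
        rsum(items=[3, 33])
          rsum(items=[33])
            rsum(items=[])
            -> return 0
          -> return 33
        -> return 36
      -> return 51
    -> return 66
  -> return 92
-> return 112

Final answer: 112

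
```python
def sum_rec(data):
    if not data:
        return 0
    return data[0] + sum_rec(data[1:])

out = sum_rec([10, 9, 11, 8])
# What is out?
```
Call trace:
sum_rec(data=[10, 9, 11, 8])
  sum_rec(data=[9, 11, 8])
    sum_rec(data=[11, 8])
      sum_rec(data=[8])
        sum_rec(data=[])
        -> return 0
      -> return 8
    -> return 19
  -> return 28
-> return 38

Final answer: 38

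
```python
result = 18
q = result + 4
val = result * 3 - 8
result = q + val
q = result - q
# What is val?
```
Trace:
  result=18
  result=18, q=22
  result=18, q=22, val=46
  result=68, q=22, val=46
  result=68, q=46, val=46

Final answer: 46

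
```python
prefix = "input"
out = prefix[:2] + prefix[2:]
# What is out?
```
Trace:
  prefix='input'
  prefix='input', out='input'

Final answer: 'input'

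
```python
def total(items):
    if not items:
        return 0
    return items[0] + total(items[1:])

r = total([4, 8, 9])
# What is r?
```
Call trace:
total(items=[4, 8, 9])
  total(items=[8, 9])
    total(items=[9])
      total(items=[])
      -> return 0
    -> return 9
  -> return 17
-> return 21

Final answer: 21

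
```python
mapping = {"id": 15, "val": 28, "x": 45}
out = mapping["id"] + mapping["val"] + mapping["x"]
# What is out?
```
Trace:
  mapping={'id': 15, 'val': 28, 'x': 45}
  mapping={'id': 15, 'val': 28, 'x': 45}, out=88

Final answer: 88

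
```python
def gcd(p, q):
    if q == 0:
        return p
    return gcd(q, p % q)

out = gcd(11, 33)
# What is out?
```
Call trace:
gcd(p=11, q=33)
  gcd(p=33, q=11)
    gcd(p=11, q=0)
    -> return 11
  -> return 11
-> return 11

Final answer: 11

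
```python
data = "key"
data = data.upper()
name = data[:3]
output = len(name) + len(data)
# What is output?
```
Trace:
  data='key'
  data='KEY'
  data='KEY', name='KEY'
  data='KEY', name='KEY', output=6

Final answer: 6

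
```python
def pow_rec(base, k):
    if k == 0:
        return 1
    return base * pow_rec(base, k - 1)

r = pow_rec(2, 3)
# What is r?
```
Call trace:
pow_rec(base=2, k=3)
  pow_rec(base=2, k=2)
    pow_rec(base=2, k=1)
      pow_rec(base=2, k=0)
      -> return 1
    -> return 2
  -> return 4
-> return 8

Final answer: 8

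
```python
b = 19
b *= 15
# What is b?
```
Trace:
  b=19
  b=285

Final answer: 285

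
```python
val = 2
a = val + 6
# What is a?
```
Trace:
  val=2
  val=2, a=8

Final answer: 8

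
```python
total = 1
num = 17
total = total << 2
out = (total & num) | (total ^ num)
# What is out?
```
Trace:
  total=1
  total=1, num=17
  total=4, num=17
  total=4, num=17, out=21

Final answer: 21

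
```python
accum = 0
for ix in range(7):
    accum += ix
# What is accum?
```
Trace:
  accum=0
  accum=0, ix=0
  accum=1, ix=1
  accum=3, ix=2
  accum=6, ix=3
  accum=10, ix=4
  accum=15, ix=5
  accum=21, ix=6

Final answer: 21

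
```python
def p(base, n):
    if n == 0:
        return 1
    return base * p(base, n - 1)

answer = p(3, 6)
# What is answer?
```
Call trace:
p(base=3, n=6)
  p(base=3, n=5)
    p(base=3, n=4)
      p(base=3, n=3)
        p(base=3, n=2)
          p(base=3, n=1)
            p(base=3, n=0)
            -> return 1
          -> return 3
        -> return 9
      -> return 27
    -> return 81
  -> return 243
-> return 729

Final answer: 729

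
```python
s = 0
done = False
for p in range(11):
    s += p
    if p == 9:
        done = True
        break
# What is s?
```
Trace:
  s=0
  s=0, done=False
  s=0, done=False, p=0
  s=1, done=False, p=1
  s=3, done=False, p=2
  s=6, done=False, p=3
  s=10, done=False, p=4
  s=15, done=False, p=5
  s=21, done=False, p=6
  s=28, done=False, p=7
  s=36, done=False, p=8
  s=45, done=True, p=9

Final answer: 45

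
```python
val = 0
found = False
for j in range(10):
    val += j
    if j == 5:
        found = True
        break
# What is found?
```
Trace:
  val=0
  val=0, found=False
  val=0, found=False, j=0
  val=1, found=False, j=1
  val=3, found=False, j=2
  val=6, found=False, j=3
  val=10, found=False, j=4
  val=15, found=True, j=5

Final answer: True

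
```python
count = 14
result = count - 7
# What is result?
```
Trace:
  count=14
  count=14, result=7

Final answer: 7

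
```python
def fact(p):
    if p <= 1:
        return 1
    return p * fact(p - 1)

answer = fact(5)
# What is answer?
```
Call trace:
fact(p=5)
  fact(p=4)
    fact(p=3)
      fact(p=2)
        fact(p=1)
        -> return 1
      -> return 2
    -> return 6
  -> return 24
-> return 120

Final answer: 120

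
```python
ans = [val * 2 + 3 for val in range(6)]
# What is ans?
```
Trace:
  val=0
  val=1
  val=2
  val=3
  val=4
  val=5
  ans=[3, 5, 7, 9, 11, 13]

Final answer: [3, 5, 7, 9, 11, 13]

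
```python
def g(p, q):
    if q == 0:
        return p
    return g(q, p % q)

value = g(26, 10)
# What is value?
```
Call trace:
g(p=26, q=10)
  g(p=10, q=6)
    g(p=6, q=4)
      g(p=4, q=2)
        g(p=2, q=0)
        -> return 2
      -> return 2
    -> return 2
  -> return 2
-> return 2

Final answer: 2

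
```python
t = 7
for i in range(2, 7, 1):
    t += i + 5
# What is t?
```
Trace:
  t=7
  t=14, i=2
  t=22, i=3
  t=31, i=4
  t=41, i=5
  t=52, i=6

Final answer: 52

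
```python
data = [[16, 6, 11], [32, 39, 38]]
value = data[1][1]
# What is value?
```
Trace:
  data=[[16, 6, 11], [32, 39, 38]]
  data=[[16, 6, 11], [32, 39, 38]], value=39

Final answer: 39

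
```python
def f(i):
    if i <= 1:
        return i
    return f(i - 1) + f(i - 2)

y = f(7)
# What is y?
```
Call trace (a repeated sub-call is expanded the first time; later identical calls just restate its return value):
f(i=7)
  f(i=6)
    f(i=5)
      f(i=4)
        f(i=3)
          f(i=2)
            f(i=1)
            -> return 1
            f(i=0)
            -> return 0
          -> return 1
          f(i=1)
          -> return 1
        -> return 2
        f(i=2) -> return 1  (same call as traced above)
      -> return 3
      f(i=3) -> return 2  (same call as traced above)
    -> return 5
    f(i=4) -> return 3  (same call as traced above)
  -> return 8
  f(i=5) -> return 5  (same call as traced above)
-> return 13

Final answer: 13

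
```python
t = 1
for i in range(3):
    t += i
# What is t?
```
Trace:
  t=1
  t=1, i=0
  t=2, i=1
  t=4, i=2

Final answer: 4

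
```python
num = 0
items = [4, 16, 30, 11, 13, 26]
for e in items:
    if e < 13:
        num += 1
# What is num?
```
Trace:
  num=0
  num=1, e=4
  num=1, e=16
  num=1, e=30
  num=2, e=11
  num=2, e=13
  num=2, e=26

Final answer: 2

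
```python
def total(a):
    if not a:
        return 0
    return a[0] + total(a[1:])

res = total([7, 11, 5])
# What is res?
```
Call trace:
total(a=[7, 11, 5])
  total(a=[11, 5])
    total(a=[5])
      total(a=[])
      -> return 0
    -> return 5
  -> return 16
-> return 23

Final answer: 23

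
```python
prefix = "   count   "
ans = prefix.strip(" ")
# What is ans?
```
Trace:
  prefix='   count   '
  prefix='   count   ', ans='count'

Final answer: 'count'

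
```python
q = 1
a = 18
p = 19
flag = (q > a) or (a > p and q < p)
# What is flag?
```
Trace:
  q=1
  q=1, a=18
  q=1, a=18, p=19
  q=1, a=18, p=19, flag=False

Final answer: False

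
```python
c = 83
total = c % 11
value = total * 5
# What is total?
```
Trace:
  c=83
  c=83, total=6
  c=83, total=6, value=30

Final answer: 6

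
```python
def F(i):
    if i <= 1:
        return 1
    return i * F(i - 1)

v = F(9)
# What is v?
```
Call trace:
F(i=9)
  F(i=8)
    F(i=7)
      F(i=6)
        F(i=5)
          F(i=4)
            F(i=3)
              F(i=2)
                F(i=1)
                -> return 1
              -> return 2
            -> return 6
          -> return 24
        -> return 120
      -> return 720
    -> return 5040
  -> return 40320
-> return 362880

Final answer: 362880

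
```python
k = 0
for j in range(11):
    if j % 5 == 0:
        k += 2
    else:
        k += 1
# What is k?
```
Trace:
  k=0
  k=2, j=0
  k=3, j=1
  k=4, j=2
  k=5, j=3
  k=6, j=4
  k=8, j=5
  k=9, j=6
  k=10, j=7
  k=11, j=8
  k=12, j=9
  k=14, j=10

Final answer: 14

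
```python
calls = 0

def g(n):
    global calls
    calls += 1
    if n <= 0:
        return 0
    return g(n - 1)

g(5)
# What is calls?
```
Call trace:
g(n=5)
  g(n=4)
    g(n=3)
      g(n=2)
        g(n=1)
          g(n=0)
          -> return 0
        -> return 0
      -> return 0
    -> return 0
  -> return 0
-> return 0

calls is incremented once per call. g is entered once for each n = 5, 4, 3, 2, 1, 0 (the n <= 0 call returns without recursing), i.e. 5 + 1 calls.
calls = 6

Final answer: 6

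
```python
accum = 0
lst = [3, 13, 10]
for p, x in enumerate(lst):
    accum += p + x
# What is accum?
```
Trace:
  accum=0
  accum=3, p=0, x=3
  accum=17, p=1, x=13
  accum=29, p=2, x=10

Final answer: 29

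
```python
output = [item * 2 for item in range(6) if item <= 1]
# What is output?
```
Trace:
  item=0
  item=1
  item=2
  item=3
  item=4
  item=5
  output=[0, 2]

Final answer: [0, 2]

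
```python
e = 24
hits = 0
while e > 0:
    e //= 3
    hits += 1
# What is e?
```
Trace:
  e=24
  e=24, hits=0
  e=8, hits=1
  e=2, hits=2
  e=0, hits=3

Final answer: 0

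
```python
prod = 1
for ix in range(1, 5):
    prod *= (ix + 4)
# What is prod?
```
Trace:
  prod=1
  prod=5, ix=1
  prod=30, ix=2
  prod=210, ix=3
  prod=1680, ix=4

Final answer: 1680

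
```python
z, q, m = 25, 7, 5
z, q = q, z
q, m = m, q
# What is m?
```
Trace:
  z=25, q=7, m=5
  z=7, q=25, m=5
  z=7, q=5, m=25

Final answer: 25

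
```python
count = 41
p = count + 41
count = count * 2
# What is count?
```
Trace:
  count=41
  count=41, p=82
  count=82, p=82

Final answer: 82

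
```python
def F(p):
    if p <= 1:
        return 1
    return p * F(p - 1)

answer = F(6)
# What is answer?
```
Call trace:
F(p=6)
  F(p=5)
    F(p=4)
      F(p=3)
        F(p=2)
          F(p=1)
          -> return 1
        -> return 2
      -> return 6
    -> return 24
  -> return 120
-> return 720

Final answer: 720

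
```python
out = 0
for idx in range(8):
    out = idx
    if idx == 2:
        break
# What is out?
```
Trace:
  out=0
  out=0, idx=0
  out=1, idx=1
  out=2, idx=2

Final answer: 2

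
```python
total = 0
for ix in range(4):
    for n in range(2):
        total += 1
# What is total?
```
Trace:
  total=0
  total=1, ix=0, n=0
  total=2, ix=0, n=1
  total=3, ix=1, n=0
  total=4, ix=1, n=1
  total=5, ix=2, n=0
  total=6, ix=2, n=1
  total=7, ix=3, n=0
  total=8, ix=3, n=1

Final answer: 8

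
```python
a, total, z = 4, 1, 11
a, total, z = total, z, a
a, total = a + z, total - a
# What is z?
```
Trace:
  a=4, total=1, z=11
  a=1, total=11, z=4
  a=5, total=10, z=4

Final answer: 4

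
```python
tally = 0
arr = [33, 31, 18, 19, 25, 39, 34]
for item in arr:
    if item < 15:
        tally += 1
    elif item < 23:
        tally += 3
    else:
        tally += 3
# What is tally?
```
Trace:
  tally=0
  tally=3, item=33
  tally=6, item=31
  tally=9, item=18
  tally=12, item=19
  tally=15, item=25
  tally=18, item=39
  tally=21, item=34

Final answer: 21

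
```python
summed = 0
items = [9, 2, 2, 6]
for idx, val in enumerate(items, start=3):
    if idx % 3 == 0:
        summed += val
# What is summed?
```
Trace:
  summed=0
  summed=9, idx=3, val=9
  summed=9, idx=4, val=2
  summed=9, idx=5, val=2
  summed=15, idx=6, val=6

Final answer: 15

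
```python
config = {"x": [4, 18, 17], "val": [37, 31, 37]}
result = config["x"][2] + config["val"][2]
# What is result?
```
Trace:
  config={'x': [4, 18, 17], 'val': [37, 31, 37]}
  config={'x': [4, 18, 17], 'val': [37, 31, 37]}, result=54

Final answer: 54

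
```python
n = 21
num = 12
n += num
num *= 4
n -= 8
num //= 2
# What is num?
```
Trace:
  n=21
  n=21, num=12
  n=33, num=12
  n=33, num=48
  n=25, num=48
  n=25, num=24

Final answer: 24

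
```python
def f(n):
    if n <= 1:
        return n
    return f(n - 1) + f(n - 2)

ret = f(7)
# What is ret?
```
Call trace (a repeated sub-call is expanded the first time; later identical calls just restate its return value):
f(n=7)
  f(n=6)
    f(n=5)
      f(n=4)
        f(n=3)
          f(n=2)
            f(n=1)
            -> return 1
            f(n=0)
            -> return 0
          -> return 1
          f(n=1)
          -> return 1
        -> return 2
        f(n=2) -> return 1  (same call as traced above)
      -> return 3
      f(n=3) -> return 2  (same call as traced above)
    -> return 5
    f(n=4) -> return 3  (same call as traced above)
  -> return 8
  f(n=5) -> return 5  (same call as traced above)
-> return 13

Final answer: 13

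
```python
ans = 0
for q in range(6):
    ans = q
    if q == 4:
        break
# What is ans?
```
Trace:
  ans=0
  ans=0, q=0
  ans=1, q=1
  ans=2, q=2
  ans=3, q=3
  ans=4, q=4

Final answer: 4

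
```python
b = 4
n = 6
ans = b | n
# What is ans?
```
Trace:
  b=4
  b=4, n=6
  b=4, n=6, ans=6

Final answer: 6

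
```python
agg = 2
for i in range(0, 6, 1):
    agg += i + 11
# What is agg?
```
Trace:
  agg=2
  agg=13, i=0
  agg=25, i=1
  agg=38, i=2
  agg=52, i=3
  agg=67, i=4
  agg=83, i=5

Final answer: 83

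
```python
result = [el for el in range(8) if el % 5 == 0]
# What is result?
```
Trace:
  el=0
  el=1
  el=2
  el=3
  el=4
  el=5
  el=6
  el=7
  result=[0, 5]

Final answer: [0, 5]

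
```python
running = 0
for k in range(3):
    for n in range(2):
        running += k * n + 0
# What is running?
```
Trace:
  running=0
  running=0, k=0, n=0
  running=0, k=0, n=1
  running=0, k=1, n=0
  running=1, k=1, n=1
  running=1, k=2, n=0
  running=3, k=2, n=1

Final answer: 3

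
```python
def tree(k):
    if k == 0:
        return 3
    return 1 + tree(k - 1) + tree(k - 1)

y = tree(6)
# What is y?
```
Call trace (a repeated sub-call is expanded the first time; later identical calls just restate its return value):
tree(k=6)
  tree(k=5)
    tree(k=4)
      tree(k=3)
        tree(k=2)
          tree(k=1)
            tree(k=0)
            -> return 3
            tree(k=0)
            -> return 3
          -> return 7
          tree(k=1) -> return 7  (same call as traced above)
        -> return 15
        tree(k=2) -> return 15  (same call as traced above)
      -> return 31
      tree(k=3) -> return 31  (same call as traced above)
    -> return 63
    tree(k=4) -> return 63  (same call as traced above)
  -> return 127
  tree(k=5) -> return 127  (same call as traced above)
-> return 255

Final answer: 255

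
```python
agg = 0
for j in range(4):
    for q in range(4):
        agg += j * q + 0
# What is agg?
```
Trace:
  agg=0
  agg=0, j=0, q=0
  agg=0, j=0, q=1
  agg=0, j=0, q=2
  agg=0, j=0, q=3
  agg=0, j=1, q=0
  agg=1, j=1, q=1
  agg=3, j=1, q=2
  agg=6, j=1, q=3
  agg=6, j=2, q=0
  agg=8, j=2, q=1
  agg=12, j=2, q=2
  agg=18, j=2, q=3
  agg=18, j=3, q=0
  agg=21, j=3, q=1
  agg=27, j=3, q=2
  agg=36, j=3, q=3

Final answer: 36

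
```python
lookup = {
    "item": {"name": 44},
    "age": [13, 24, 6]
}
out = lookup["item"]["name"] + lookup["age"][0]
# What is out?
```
Trace:
  lookup={'item': {'name': 44}, 'age': [13, 24, 6]}
  lookup={'item': {'name': 44}, 'age': [13, 24, 6]}, out=57

Final answer: 57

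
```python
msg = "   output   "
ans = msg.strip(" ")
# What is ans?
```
Trace:
  msg='   output   '
  msg='   output   ', ans='output'

Final answer: 'output'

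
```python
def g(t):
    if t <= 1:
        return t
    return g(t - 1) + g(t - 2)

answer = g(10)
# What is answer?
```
Call trace (a repeated sub-call is expanded the first time; later identical calls just restate its return value):
g(t=10)
  g(t=9)
    g(t=8)
      g(t=7)
        g(t=6)
          g(t=5)
            g(t=4)
              g(t=3)
                g(t=2)
                  g(t=1)
                  -> return 1
                  g(t=0)
                  -> return 0
                -> return 1
                g(t=1)
                -> return 1
              -> return 2
              g(t=2) -> return 1  (same call as traced above)
            -> return 3
            g(t=3) -> return 2  (same call as traced above)
          -> return 5
          g(t=4) -> return 3  (same call as traced above)
        -> return 8
        g(t=5) -> return 5  (same call as traced above)
      -> return 13
      g(t=6) -> return 8  (same call as traced above)
    -> return 21
    g(t=7) -> return 13  (same call as traced above)
  -> return 34
  g(t=8) -> return 21  (same call as traced above)
-> return 55

Final answer: 55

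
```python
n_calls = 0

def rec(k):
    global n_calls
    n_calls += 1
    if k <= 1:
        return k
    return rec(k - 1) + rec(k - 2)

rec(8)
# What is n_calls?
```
Call trace (a repeated sub-call is expanded the first time; later identical calls just restate its return value):
rec(k=8)
  rec(k=7)
    rec(k=6)
      rec(k=5)
        rec(k=4)
          rec(k=3)
            rec(k=2)
              rec(k=1)
              -> return 1
              rec(k=0)
              -> return 0
            -> return 1
            rec(k=1)
            -> return 1
          -> return 2
          rec(k=2) -> return 1  (same call as traced above)
        -> return 3
        rec(k=3) -> return 2  (same call as traced above)
      -> return 5
      rec(k=4) -> return 3  (same call as traced above)
    -> return 8
    rec(k=5) -> return 5  (same call as traced above)
  -> return 13
  rec(k=6) -> return 8  (same call as traced above)
-> return 21

n_calls is incremented once per call, so count the calls in each subtree. Let C(k) = number of calls made by rec(k).
C(0) = C(1) = 1 (base case, no recursion); C(k) = 1 + C(k - 1) + C(k - 2) otherwise.
C(2) = 1 + C(1) + C(0) = 1 + 1 + 1 = 3
C(3) = 1 + C(2) + C(1) = 1 + 3 + 1 = 5
C(4) = 1 + C(3) + C(2) = 1 + 5 + 3 = 9
C(5) = 1 + C(4) + C(3) = 1 + 9 + 5 = 15
C(6) = 1 + C(5) + C(4) = 1 + 15 + 9 = 25
C(7) = 1 + C(6) + C(5) = 1 + 25 + 15 = 41
C(8) = 1 + C(7) + C(6) = 1 + 41 + 25 = 67
n_calls = C(8) = 67

Final answer: 67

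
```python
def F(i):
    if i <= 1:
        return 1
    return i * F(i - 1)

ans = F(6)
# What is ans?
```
Call trace:
F(i=6)
  F(i=5)
    F(i=4)
      F(i=3)
        F(i=2)
          F(i=1)
          -> return 1
        -> return 2
      -> return 6
    -> return 24
  -> return 120
-> return 720

Final answer: 720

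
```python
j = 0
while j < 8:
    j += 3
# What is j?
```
Trace:
  j=0
  j=3
  j=6
  j=9

Final answer: 9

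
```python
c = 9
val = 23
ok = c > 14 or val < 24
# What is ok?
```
Trace:
  c=9
  c=9, val=23
  c=9, val=23, ok=True

Final answer: True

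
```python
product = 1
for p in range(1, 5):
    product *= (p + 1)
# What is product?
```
Trace:
  product=1
  product=2, p=1
  product=6, p=2
  product=24, p=3
  product=120, p=4

Final answer: 120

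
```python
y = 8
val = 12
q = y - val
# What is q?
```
Trace:
  y=8
  y=8, val=12
  y=8, val=12, q=-4

Final answer: -4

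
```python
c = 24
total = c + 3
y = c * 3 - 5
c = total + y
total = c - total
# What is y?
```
Trace:
  c=24
  c=24, total=27
  c=24, total=27, y=67
  c=94, total=27, y=67
  c=94, total=67, y=67

Final answer: 67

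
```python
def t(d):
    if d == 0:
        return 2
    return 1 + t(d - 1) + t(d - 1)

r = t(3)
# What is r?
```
Call trace (a repeated sub-call is expanded the first time; later identical calls just restate its return value):
t(d=3)
  t(d=2)
    t(d=1)
      t(d=0)
      -> return 2
      t(d=0)
      -> return 2
    -> return 5
    t(d=1) -> return 5  (same call as traced above)
  -> return 11
  t(d=2) -> return 11  (same call as traced above)
-> return 23

Final answer: 23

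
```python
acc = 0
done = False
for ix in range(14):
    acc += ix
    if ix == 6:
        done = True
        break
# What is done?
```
Trace:
  acc=0
  acc=0, done=False
  acc=0, done=False, ix=0
  acc=1, done=False, ix=1
  acc=3, done=False, ix=2
  acc=6, done=False, ix=3
  acc=10, done=False, ix=4
  acc=15, done=False, ix=5
  acc=21, done=True, ix=6

Final answer: True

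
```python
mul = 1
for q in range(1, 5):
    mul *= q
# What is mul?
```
Trace:
  mul=1
  mul=1, q=1
  mul=2, q=2
  mul=6, q=3
  mul=24, q=4

Final answer: 24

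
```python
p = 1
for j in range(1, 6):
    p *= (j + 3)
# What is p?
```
Trace:
  p=1
  p=4, j=1
  p=20, j=2
  p=120, j=3
  p=840, j=4
  p=6720, j=5

Final answer: 6720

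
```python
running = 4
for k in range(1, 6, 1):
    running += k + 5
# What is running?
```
Trace:
  running=4
  running=10, k=1
  running=17, k=2
  running=25, k=3
  running=34, k=4
  running=44, k=5

Final answer: 44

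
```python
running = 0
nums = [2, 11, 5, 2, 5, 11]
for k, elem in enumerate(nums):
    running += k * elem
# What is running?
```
Trace:
  running=0
  running=0, k=0, elem=2
  running=11, k=1, elem=11
  running=21, k=2, elem=5
  running=27, k=3, elem=2
  running=47, k=4, elem=5
  running=102, k=5, elem=11

Final answer: 102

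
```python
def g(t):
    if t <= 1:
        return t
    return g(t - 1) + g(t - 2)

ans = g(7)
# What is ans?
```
Call trace (a repeated sub-call is expanded the first time; later identical calls just restate its return value):
g(t=7)
  g(t=6)
    g(t=5)
      g(t=4)
        g(t=3)
          g(t=2)
            g(t=1)
            -> return 1
            g(t=0)
            -> return 0
          -> return 1
          g(t=1)
          -> return 1
        -> return 2
        g(t=2) -> return 1  (same call as traced above)
      -> return 3
      g(t=3) -> return 2  (same call as traced above)
    -> return 5
    g(t=4) -> return 3  (same call as traced above)
  -> return 8
  g(t=5) -> return 5  (same call as traced above)
-> return 13

Final answer: 13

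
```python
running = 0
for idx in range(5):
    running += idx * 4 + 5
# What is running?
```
Trace:
  running=0
  running=5, idx=0
  running=14, idx=1
  running=27, idx=2
  running=44, idx=3
  running=65, idx=4

Final answer: 65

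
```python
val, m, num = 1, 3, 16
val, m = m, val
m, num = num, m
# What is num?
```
Trace:
  val=1, m=3, num=16
  val=3, m=1, num=16
  val=3, m=16, num=1

Final answer: 1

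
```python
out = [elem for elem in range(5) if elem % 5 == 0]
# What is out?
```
Trace:
  elem=0
  elem=1
  elem=2
  elem=3
  elem=4
  out=[0]

Final answer: [0]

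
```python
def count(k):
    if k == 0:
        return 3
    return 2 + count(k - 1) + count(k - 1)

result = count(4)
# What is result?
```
Call trace (a repeated sub-call is expanded the first time; later identical calls just restate its return value):
count(k=4)
  count(k=3)
    count(k=2)
      count(k=1)
        count(k=0)
        -> return 3
        count(k=0)
        -> return 3
      -> return 8
      count(k=1) -> return 8  (same call as traced above)
    -> return 18
    count(k=2) -> return 18  (same call as traced above)
  -> return 38
  count(k=3) -> return 38  (same call as traced above)
-> return 78

Final answer: 78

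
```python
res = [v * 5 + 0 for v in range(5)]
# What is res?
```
Trace:
  v=0
  v=1
  v=2
  v=3
  v=4
  res=[0, 5, 10, 15, 20]

Final answer: [0, 5, 10, 15, 20]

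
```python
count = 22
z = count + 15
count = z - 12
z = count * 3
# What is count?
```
Trace:
  count=22
  count=22, z=37
  count=25, z=37
  count=25, z=75

Final answer: 25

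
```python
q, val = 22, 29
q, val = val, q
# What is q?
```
Trace:
  q=22, val=29
  q=29, val=22

Final answer: 29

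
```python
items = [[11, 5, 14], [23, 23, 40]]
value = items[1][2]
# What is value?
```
Trace:
  items=[[11, 5, 14], [23, 23, 40]]
  items=[[11, 5, 14], [23, 23, 40]], value=40

Final answer: 40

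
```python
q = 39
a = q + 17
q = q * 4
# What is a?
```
Trace:
  q=39
  q=39, a=56
  q=156, a=56

Final answer: 56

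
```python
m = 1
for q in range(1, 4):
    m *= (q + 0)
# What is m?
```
Trace:
  m=1
  m=1, q=1
  m=2, q=2
  m=6, q=3

Final answer: 6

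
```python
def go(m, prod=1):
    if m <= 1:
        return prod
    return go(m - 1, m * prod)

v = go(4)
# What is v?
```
Call trace:
go(m=4, prod=1)
  go(m=3, prod=4)
    go(m=2, prod=12)
      go(m=1, prod=24)
      -> return 24
    -> return 24
  -> return 24
-> return 24

Final answer: 24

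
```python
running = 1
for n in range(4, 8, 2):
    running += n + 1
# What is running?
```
Trace:
  running=1
  running=6, n=4
  running=13, n=6

Final answer: 13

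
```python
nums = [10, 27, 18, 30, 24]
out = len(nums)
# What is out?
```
Trace:
  nums=[10, 27, 18, 30, 24]
  nums=[10, 27, 18, 30, 24], out=5

Final answer: 5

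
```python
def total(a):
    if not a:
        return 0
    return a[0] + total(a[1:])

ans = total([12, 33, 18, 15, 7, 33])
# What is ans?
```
Call trace:
total(a=[12, 33, 18, 15, 7, 33])
  total(a=[33, 18, 15, 7, 33])
    total(a=[18, 15, 7, 33])
      total(a=[15, 7, 33])
        total(a=[7, 33])
          total(a=[33])
            total(a=[])
            -> return 0
          -> return 33
        -> return 40
      -> return 55
    -> return 73
  -> return 106
-> return 118

Final answer: 118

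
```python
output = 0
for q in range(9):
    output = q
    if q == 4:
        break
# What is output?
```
Trace:
  output=0
  output=0, q=0
  output=1, q=1
  output=2, q=2
  output=3, q=3
  output=4, q=4

Final answer: 4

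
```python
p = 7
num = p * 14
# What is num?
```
Trace:
  p=7
  p=7, num=98

Final answer: 98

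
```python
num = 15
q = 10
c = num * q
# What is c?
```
Trace:
  num=15
  num=15, q=10
  num=15, q=10, c=150

Final answer: 150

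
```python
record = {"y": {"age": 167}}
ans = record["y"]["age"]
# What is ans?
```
Trace:
  record={'y': {'age': 167}}
  record={'y': {'age': 167}}, ans=167

Final answer: 167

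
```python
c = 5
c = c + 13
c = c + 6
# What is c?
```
Trace:
  c=5
  c=18
  c=24

Final answer: 24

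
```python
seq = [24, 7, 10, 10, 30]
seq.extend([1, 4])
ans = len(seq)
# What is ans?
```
Trace:
  seq=[24, 7, 10, 10, 30]
  seq=[24, 7, 10, 10, 30, 1, 4]
  seq=[24, 7, 10, 10, 30, 1, 4], ans=7

Final answer: 7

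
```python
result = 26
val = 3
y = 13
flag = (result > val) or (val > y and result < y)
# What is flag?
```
Trace:
  result=26
  result=26, val=3
  result=26, val=3, y=13
  result=26, val=3, y=13, flag=True

Final answer: True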